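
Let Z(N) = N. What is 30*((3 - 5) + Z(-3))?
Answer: -150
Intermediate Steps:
30*((3 - 5) + Z(-3)) = 30*((3 - 5) - 3) = 30*(-2 - 3) = 30*(-5) = -150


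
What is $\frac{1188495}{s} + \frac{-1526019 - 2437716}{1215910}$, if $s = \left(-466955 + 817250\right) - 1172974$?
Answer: $- \frac{85563354573}{18187338598} \approx -4.7046$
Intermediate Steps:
$s = -822679$ ($s = 350295 - 1172974 = -822679$)
$\frac{1188495}{s} + \frac{-1526019 - 2437716}{1215910} = \frac{1188495}{-822679} + \frac{-1526019 - 2437716}{1215910} = 1188495 \left(- \frac{1}{822679}\right) + \left(-1526019 - 2437716\right) \frac{1}{1215910} = - \frac{108045}{74789} - \frac{792747}{243182} = - \frac{85563354573}{18187338598}$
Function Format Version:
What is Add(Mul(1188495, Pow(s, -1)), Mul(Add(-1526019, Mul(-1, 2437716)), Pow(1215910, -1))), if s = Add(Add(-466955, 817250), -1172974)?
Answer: Rational(-85563354573, 18187338598) ≈ -4.7046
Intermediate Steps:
s = -822679 (s = Add(350295, -1172974) = -822679)
Add(Mul(1188495, Pow(s, -1)), Mul(Add(-1526019, Mul(-1, 2437716)), Pow(1215910, -1))) = Add(Mul(1188495, Pow(-822679, -1)), Mul(Add(-1526019, Mul(-1, 2437716)), Pow(1215910, -1))) = Add(Mul(1188495, Rational(-1, 822679)), Mul(Add(-1526019, -2437716), Rational(1, 1215910))) = Add(Rational(-108045, 74789), Mul(-3963735, Rational(1, 1215910))) = Add(Rational(-108045, 74789), Rational(-792747, 243182)) = Rational(-85563354573, 18187338598)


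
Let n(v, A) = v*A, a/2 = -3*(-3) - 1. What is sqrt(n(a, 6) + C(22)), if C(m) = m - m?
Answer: 4*sqrt(6) ≈ 9.7980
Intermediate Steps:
C(m) = 0
a = 16 (a = 2*(-3*(-3) - 1) = 2*(9 - 1) = 2*8 = 16)
n(v, A) = A*v
sqrt(n(a, 6) + C(22)) = sqrt(6*16 + 0) = sqrt(96 + 0) = sqrt(96) = 4*sqrt(6)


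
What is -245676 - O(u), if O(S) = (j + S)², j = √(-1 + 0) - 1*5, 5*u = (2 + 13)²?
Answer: -247275 - 80*I ≈ -2.4728e+5 - 80.0*I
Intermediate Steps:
u = 45 (u = (2 + 13)²/5 = (⅕)*15² = (⅕)*225 = 45)
j = -5 + I (j = √(-1) - 5 = I - 5 = -5 + I ≈ -5.0 + 1.0*I)
O(S) = (-5 + I + S)² (O(S) = ((-5 + I) + S)² = (-5 + I + S)²)
-245676 - O(u) = -245676 - (-5 + I + 45)² = -245676 - (40 + I)²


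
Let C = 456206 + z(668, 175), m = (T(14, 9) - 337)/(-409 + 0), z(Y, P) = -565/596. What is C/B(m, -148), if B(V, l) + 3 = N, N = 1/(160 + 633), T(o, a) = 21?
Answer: -215615281323/1417288 ≈ -1.5213e+5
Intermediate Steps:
z(Y, P) = -565/596 (z(Y, P) = -565*1/596 = -565/596)
N = 1/793 ≈ 0.0012610
m = 316/409 (m = (21 - 337)/(-409 + 0) = -316/(-409) = -316*(-1/409) = 316/409 ≈ 0.77262)
B(V, l) = -2378/793 (B(V, l) = -3 + 1/793 = -2378/793)
C = 271898211/596 (C = 456206 - 565/596 = 271898211/596 ≈ 4.5621e+5)
C/B(m, -148) = 271898211/(596*(-2378/793)) = (271898211/596)*(-793/2378) = -215615281323/1417288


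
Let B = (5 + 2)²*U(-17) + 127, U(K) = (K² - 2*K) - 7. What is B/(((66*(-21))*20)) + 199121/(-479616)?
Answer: -541954979/553956480 ≈ -0.97833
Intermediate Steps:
U(K) = -7 + K² - 2*K
B = 15611 (B = (5 + 2)²*(-7 + (-17)² - 2*(-17)) + 127 = 7²*(-7 + 289 + 34) + 127 = 49*316 + 127 = 15484 + 127 = 15611)
B/(((66*(-21))*20)) + 199121/(-479616) = 15611/(((66*(-21))*20)) + 199121/(-479616) = 15611/((-1386*20)) + 199121*(-1/479616) = 15611/(-27720) - 199121/479616 = 15611*(-1/27720) - 199121/479616 = -15611/27720 - 199121/479616 = -541954979/553956480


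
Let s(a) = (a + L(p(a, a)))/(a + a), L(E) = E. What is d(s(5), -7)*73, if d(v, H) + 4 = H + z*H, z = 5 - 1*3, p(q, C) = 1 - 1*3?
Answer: -1825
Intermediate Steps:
p(q, C) = -2 (p(q, C) = 1 - 3 = -2)
z = 2 (z = 5 - 3 = 2)
s(a) = (-2 + a)/(2*a) (s(a) = (a - 2)/(a + a) = (-2 + a)/((2*a)) = (-2 + a)*(1/(2*a)) = (-2 + a)/(2*a))
d(v, H) = -4 + 3*H (d(v, H) = -4 + (H + 2*H) = -4 + 3*H)
d(s(5), -7)*73 = (-4 + 3*(-7))*73 = (-4 - 21)*73 = -25*73 = -1825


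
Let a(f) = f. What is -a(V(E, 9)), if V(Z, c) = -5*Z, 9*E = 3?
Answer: 5/3 ≈ 1.6667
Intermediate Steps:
E = 1/3 (E = (1/9)*3 = 1/3 ≈ 0.33333)
-a(V(E, 9)) = -(-5)/3 = -1*(-5/3) = 5/3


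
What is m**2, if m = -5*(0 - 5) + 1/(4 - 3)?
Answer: 676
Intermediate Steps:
m = 26 (m = -5*(-5) + 1/1 = 25 + 1 = 26)
m**2 = 26**2 = 676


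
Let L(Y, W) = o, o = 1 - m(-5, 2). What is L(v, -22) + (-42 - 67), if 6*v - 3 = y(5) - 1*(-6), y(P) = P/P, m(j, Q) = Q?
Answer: -110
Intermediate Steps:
y(P) = 1
v = 5/3 (v = ½ + (1 - 1*(-6))/6 = ½ + (1 + 6)/6 = ½ + (⅙)*7 = ½ + 7/6 = 5/3 ≈ 1.6667)
o = -1 (o = 1 - 1*2 = 1 - 2 = -1)
L(Y, W) = -1
L(v, -22) + (-42 - 67) = -1 + (-42 - 67) = -1 - 109 = -110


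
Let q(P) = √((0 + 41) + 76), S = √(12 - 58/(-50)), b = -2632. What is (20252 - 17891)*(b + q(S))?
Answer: -6214152 + 7083*√13 ≈ -6.1886e+6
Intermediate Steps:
S = √329/5 (S = √(12 - 58*(-1/50)) = √(12 + 29/25) = √(329/25) = √329/5 ≈ 3.6277)
q(P) = 3*√13 (q(P) = √(41 + 76) = √117 = 3*√13)
(20252 - 17891)*(b + q(S)) = (20252 - 17891)*(-2632 + 3*√13) = 2361*(-2632 + 3*√13) = -6214152 + 7083*√13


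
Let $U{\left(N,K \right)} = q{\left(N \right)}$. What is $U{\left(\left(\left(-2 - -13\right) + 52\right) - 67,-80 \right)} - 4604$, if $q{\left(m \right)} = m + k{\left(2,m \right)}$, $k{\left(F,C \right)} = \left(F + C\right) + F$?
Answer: $-4608$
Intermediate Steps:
$k{\left(F,C \right)} = C + 2 F$ ($k{\left(F,C \right)} = \left(C + F\right) + F = C + 2 F$)
$q{\left(m \right)} = 4 + 2 m$ ($q{\left(m \right)} = m + \left(m + 2 \cdot 2\right) = m + \left(m + 4\right) = m + \left(4 + m\right) = 4 + 2 m$)
$U{\left(N,K \right)} = 4 + 2 N$
$U{\left(\left(\left(-2 - -13\right) + 52\right) - 67,-80 \right)} - 4604 = \left(4 + 2 \left(\left(\left(-2 - -13\right) + 52\right) - 67\right)\right) - 4604 = \left(4 + 2 \left(\left(\left(-2 + 13\right) + 52\right) - 67\right)\right) - 4604 = \left(4 + 2 \left(\left(11 + 52\right) - 67\right)\right) - 4604 = \left(4 + 2 \left(63 - 67\right)\right) - 4604 = \left(4 + 2 \left(-4\right)\right) - 4604 = \left(4 - 8\right) - 4604 = -4 - 4604 = -4608$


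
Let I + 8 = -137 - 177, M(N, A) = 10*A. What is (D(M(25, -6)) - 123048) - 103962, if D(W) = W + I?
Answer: -227392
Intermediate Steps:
I = -322 (I = -8 + (-137 - 177) = -8 - 314 = -322)
D(W) = -322 + W (D(W) = W - 322 = -322 + W)
(D(M(25, -6)) - 123048) - 103962 = ((-322 + 10*(-6)) - 123048) - 103962 = ((-322 - 60) - 123048) - 103962 = (-382 - 123048) - 103962 = -123430 - 103962 = -227392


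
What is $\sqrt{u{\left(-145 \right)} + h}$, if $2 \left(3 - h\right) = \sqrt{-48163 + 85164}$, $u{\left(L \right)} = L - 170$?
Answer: $\frac{\sqrt{-1248 - 2 \sqrt{37001}}}{2} \approx 20.203 i$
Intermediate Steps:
$u{\left(L \right)} = -170 + L$
$h = 3 - \frac{\sqrt{37001}}{2}$ ($h = 3 - \frac{\sqrt{-48163 + 85164}}{2} = 3 - \frac{\sqrt{37001}}{2} \approx -93.178$)
$\sqrt{u{\left(-145 \right)} + h} = \sqrt{\left(-170 - 145\right) + \left(3 - \frac{\sqrt{37001}}{2}\right)} = \sqrt{-315 + \left(3 - \frac{\sqrt{37001}}{2}\right)} = \sqrt{-312 - \frac{\sqrt{37001}}{2}}$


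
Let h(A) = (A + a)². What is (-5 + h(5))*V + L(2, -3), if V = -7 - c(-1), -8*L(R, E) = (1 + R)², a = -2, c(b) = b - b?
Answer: -233/8 ≈ -29.125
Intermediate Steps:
c(b) = 0
L(R, E) = -(1 + R)²/8
h(A) = (-2 + A)² (h(A) = (A - 2)² = (-2 + A)²)
V = -7 (V = -7 - 1*0 = -7 + 0 = -7)
(-5 + h(5))*V + L(2, -3) = (-5 + (-2 + 5)²)*(-7) - (1 + 2)²/8 = (-5 + 3²)*(-7) - ⅛*3² = (-5 + 9)*(-7) - ⅛*9 = 4*(-7) - 9/8 = -28 - 9/8 = -233/8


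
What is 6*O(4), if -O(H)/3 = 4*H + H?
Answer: -360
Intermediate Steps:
O(H) = -15*H (O(H) = -3*(4*H + H) = -15*H)
6*O(4) = 6*(-15*4) = 6*(-60) = -360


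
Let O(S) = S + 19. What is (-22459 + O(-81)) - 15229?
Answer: -37750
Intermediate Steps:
O(S) = 19 + S
(-22459 + O(-81)) - 15229 = (-22459 + (19 - 81)) - 15229 = (-22459 - 62) - 15229 = -22521 - 15229 = -37750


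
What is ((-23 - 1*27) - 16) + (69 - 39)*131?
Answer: 3864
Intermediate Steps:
((-23 - 1*27) - 16) + (69 - 39)*131 = ((-23 - 27) - 16) + 30*131 = (-50 - 16) + 3930 = -66 + 3930 = 3864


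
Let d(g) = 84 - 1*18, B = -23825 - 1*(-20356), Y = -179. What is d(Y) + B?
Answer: -3403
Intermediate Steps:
B = -3469 (B = -23825 + 20356 = -3469)
d(g) = 66 (d(g) = 84 - 18 = 66)
d(Y) + B = 66 - 3469 = -3403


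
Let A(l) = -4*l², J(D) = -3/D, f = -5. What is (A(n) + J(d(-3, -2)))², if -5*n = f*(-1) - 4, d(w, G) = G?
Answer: 4489/2500 ≈ 1.7956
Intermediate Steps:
n = -⅕ (n = -(-5*(-1) - 4)/5 = -(5 - 4)/5 = -⅕*1 = -⅕ ≈ -0.20000)
(A(n) + J(d(-3, -2)))² = (-4*(-⅕)² - 3/(-2))² = (-4*1/25 - 3*(-½))² = (-4/25 + 3/2)² = (67/50)² = 4489/2500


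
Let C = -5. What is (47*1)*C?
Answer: -235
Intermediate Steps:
(47*1)*C = (47*1)*(-5) = 47*(-5) = -235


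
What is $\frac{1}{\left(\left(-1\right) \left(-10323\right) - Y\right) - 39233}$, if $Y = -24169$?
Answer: $- \frac{1}{4741} \approx -0.00021093$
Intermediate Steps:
$\frac{1}{\left(\left(-1\right) \left(-10323\right) - Y\right) - 39233} = \frac{1}{\left(\left(-1\right) \left(-10323\right) - -24169\right) - 39233} = \frac{1}{\left(10323 + 24169\right) - 39233} = \frac{1}{34492 - 39233} = \frac{1}{-4741} = - \frac{1}{4741}$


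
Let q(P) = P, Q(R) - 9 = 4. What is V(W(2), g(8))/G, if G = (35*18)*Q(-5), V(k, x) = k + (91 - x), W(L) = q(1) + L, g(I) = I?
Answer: 43/4095 ≈ 0.010501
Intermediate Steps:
Q(R) = 13 (Q(R) = 9 + 4 = 13)
W(L) = 1 + L
V(k, x) = 91 + k - x
G = 8190 (G = (35*18)*13 = 630*13 = 8190)
V(W(2), g(8))/G = (91 + (1 + 2) - 1*8)/8190 = (91 + 3 - 8)*(1/8190) = 86*(1/8190) = 43/4095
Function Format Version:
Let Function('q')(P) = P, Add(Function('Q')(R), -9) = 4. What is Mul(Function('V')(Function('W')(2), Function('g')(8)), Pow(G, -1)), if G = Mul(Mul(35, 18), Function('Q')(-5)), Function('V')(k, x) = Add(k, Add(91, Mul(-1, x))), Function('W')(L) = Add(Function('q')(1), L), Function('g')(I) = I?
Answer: Rational(43, 4095) ≈ 0.010501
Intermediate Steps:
Function('Q')(R) = 13 (Function('Q')(R) = Add(9, 4) = 13)
Function('W')(L) = Add(1, L)
Function('V')(k, x) = Add(91, k, Mul(-1, x))
G = 8190 (G = Mul(Mul(35, 18), 13) = Mul(630, 13) = 8190)
Mul(Function('V')(Function('W')(2), Function('g')(8)), Pow(G, -1)) = Mul(Add(91, Add(1, 2), Mul(-1, 8)), Pow(8190, -1)) = Mul(Add(91, 3, -8), Rational(1, 8190)) = Mul(86, Rational(1, 8190)) = Rational(43, 4095)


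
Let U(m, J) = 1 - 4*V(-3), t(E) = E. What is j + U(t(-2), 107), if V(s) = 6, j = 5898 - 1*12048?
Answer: -6173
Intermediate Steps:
j = -6150 (j = 5898 - 12048 = -6150)
U(m, J) = -23 (U(m, J) = 1 - 4*6 = 1 - 24 = -23)
j + U(t(-2), 107) = -6150 - 23 = -6173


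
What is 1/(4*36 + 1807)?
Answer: 1/1951 ≈ 0.00051256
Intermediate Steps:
1/(4*36 + 1807) = 1/(144 + 1807) = 1/1951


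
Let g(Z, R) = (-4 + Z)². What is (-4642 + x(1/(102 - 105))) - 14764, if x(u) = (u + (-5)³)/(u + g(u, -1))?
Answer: -1611262/83 ≈ -19413.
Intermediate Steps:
x(u) = (-125 + u)/(u + (-4 + u)²) (x(u) = (u + (-5)³)/(u + (-4 + u)²) = (u - 125)/(u + (-4 + u)²) = (-125 + u)/(u + (-4 + u)²))
(-4642 + x(1/(102 - 105))) - 14764 = (-4642 + (-125 + 1/(102 - 105))/(1/(102 - 105) + (-4 + 1/(102 - 105))²)) - 14764 = (-4642 + (-125 + 1/(-3))/(1/(-3) + (-4 + 1/(-3))²)) - 14764 = (-4642 + (-125 - ⅓)/(-⅓ + (-4 - ⅓)²)) - 14764 = (-4642 - 376/3/(-⅓ + (-13/3)²)) - 14764 = (-4642 - 376/3/(-⅓ + 169/9)) - 14764 = (-4642 - 376/3/(166/9)) - 14764 = (-4642 + (9/166)*(-376/3)) - 14764 = (-4642 - 564/83) - 14764 = -385850/83 - 14764 = -1611262/83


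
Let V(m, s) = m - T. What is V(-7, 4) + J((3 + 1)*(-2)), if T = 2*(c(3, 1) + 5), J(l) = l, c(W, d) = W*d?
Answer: -31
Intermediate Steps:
T = 16 (T = 2*(3*1 + 5) = 2*(3 + 5) = 2*8 = 16)
V(m, s) = -16 + m (V(m, s) = m - 1*16 = m - 16 = -16 + m)
V(-7, 4) + J((3 + 1)*(-2)) = (-16 - 7) + (3 + 1)*(-2) = -23 + 4*(-2) = -23 - 8 = -31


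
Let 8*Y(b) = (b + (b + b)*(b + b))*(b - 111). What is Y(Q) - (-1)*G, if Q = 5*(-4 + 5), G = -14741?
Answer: -64529/4 ≈ -16132.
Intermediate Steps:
Q = 5 (Q = 5*1 = 5)
Y(b) = (-111 + b)*(b + 4*b**2)/8 (Y(b) = ((b + (b + b)*(b + b))*(b - 111))/8 = ((b + (2*b)*(2*b))*(-111 + b))/8 = ((b + 4*b**2)*(-111 + b))/8 = ((-111 + b)*(b + 4*b**2))/8 = (-111 + b)*(b + 4*b**2)/8)
Y(Q) - (-1)*G = (1/8)*5*(-111 - 443*5 + 4*5**2) - (-1)*(-14741) = (1/8)*5*(-111 - 2215 + 4*25) - 1*14741 = (1/8)*5*(-111 - 2215 + 100) - 14741 = (1/8)*5*(-2226) - 14741 = -5565/4 - 14741 = -64529/4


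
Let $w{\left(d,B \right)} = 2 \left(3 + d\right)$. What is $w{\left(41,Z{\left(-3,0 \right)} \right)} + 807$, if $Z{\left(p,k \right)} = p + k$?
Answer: $895$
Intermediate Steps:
$Z{\left(p,k \right)} = k + p$
$w{\left(d,B \right)} = 6 + 2 d$
$w{\left(41,Z{\left(-3,0 \right)} \right)} + 807 = \left(6 + 2 \cdot 41\right) + 807 = \left(6 + 82\right) + 807 = 88 + 807 = 895$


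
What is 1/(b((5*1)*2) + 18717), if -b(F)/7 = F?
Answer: 1/18647 ≈ 5.3628e-5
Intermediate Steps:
b(F) = -7*F
1/(b((5*1)*2) + 18717) = 1/(-7*5*1*2 + 18717) = 1/(-35*2 + 18717) = 1/(-7*10 + 18717) = 1/(-70 + 18717) = 1/18647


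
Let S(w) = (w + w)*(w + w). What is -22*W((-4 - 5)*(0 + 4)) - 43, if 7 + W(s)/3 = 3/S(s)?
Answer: 120661/288 ≈ 418.96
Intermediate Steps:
S(w) = 4*w² (S(w) = (2*w)*(2*w) = 4*w²)
W(s) = -21 + 9/(4*s²) (W(s) = -21 + 3*(3/((4*s²))) = -21 + 3*(3*(1/(4*s²))) = -21 + 3*(3/(4*s²)) = -21 + 9/(4*s²))
-22*W((-4 - 5)*(0 + 4)) - 43 = -22*(-21 + 9/(4*((-4 - 5)*(0 + 4))²)) - 43 = -22*(-21 + 9/(4*(-9*4)²)) - 43 = -22*(-21 + (9/4)/(-36)²) - 43 = -22*(-21 + (9/4)*(1/1296)) - 43 = -22*(-21 + 1/576) - 43 = -22*(-12095/576) - 43 = 133045/288 - 43 = 120661/288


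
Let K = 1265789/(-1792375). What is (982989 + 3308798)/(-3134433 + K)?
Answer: -7692491724125/5618080614164 ≈ -1.3692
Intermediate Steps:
K = -1265789/1792375 (K = 1265789*(-1/1792375) = -1265789/1792375 ≈ -0.70621)
(982989 + 3308798)/(-3134433 + K) = (982989 + 3308798)/(-3134433 - 1265789/1792375) = 4291787/(-5618080614164/1792375) = 4291787*(-1792375/5618080614164) = -7692491724125/5618080614164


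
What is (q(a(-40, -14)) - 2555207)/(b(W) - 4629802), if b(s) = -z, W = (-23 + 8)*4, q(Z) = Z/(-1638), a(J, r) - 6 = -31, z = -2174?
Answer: 4185429041/7580054664 ≈ 0.55216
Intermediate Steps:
a(J, r) = -25 (a(J, r) = 6 - 31 = -25)
q(Z) = -Z/1638 (q(Z) = Z*(-1/1638) = -Z/1638)
W = -60 (W = -15*4 = -60)
b(s) = 2174 (b(s) = -1*(-2174) = 2174)
(q(a(-40, -14)) - 2555207)/(b(W) - 4629802) = (-1/1638*(-25) - 2555207)/(2174 - 4629802) = (25/1638 - 2555207)/(-4627628) = -4185429041/1638*(-1/4627628) = 4185429041/7580054664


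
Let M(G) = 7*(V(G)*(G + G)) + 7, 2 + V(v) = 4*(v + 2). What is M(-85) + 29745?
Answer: 427212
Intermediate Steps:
V(v) = 6 + 4*v (V(v) = -2 + 4*(v + 2) = -2 + 4*(2 + v) = -2 + (8 + 4*v) = 6 + 4*v)
M(G) = 7 + 14*G*(6 + 4*G) (M(G) = 7*((6 + 4*G)*(G + G)) + 7 = 7*((6 + 4*G)*(2*G)) + 7 = 7*(2*G*(6 + 4*G)) + 7 = 14*G*(6 + 4*G) + 7 = 7 + 14*G*(6 + 4*G))
M(-85) + 29745 = (7 + 56*(-85)**2 + 84*(-85)) + 29745 = (7 + 56*7225 - 7140) + 29745 = (7 + 404600 - 7140) + 29745 = 397467 + 29745 = 427212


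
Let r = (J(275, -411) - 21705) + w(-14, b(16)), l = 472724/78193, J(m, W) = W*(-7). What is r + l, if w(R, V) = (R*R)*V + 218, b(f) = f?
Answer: -1209485758/78193 ≈ -15468.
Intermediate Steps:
J(m, W) = -7*W
l = 472724/78193 (l = 472724*(1/78193) = 472724/78193 ≈ 6.0456)
w(R, V) = 218 + V*R² (w(R, V) = R²*V + 218 = V*R² + 218 = 218 + V*R²)
r = -15474 (r = (-7*(-411) - 21705) + (218 + 16*(-14)²) = (2877 - 21705) + (218 + 16*196) = -18828 + (218 + 3136) = -18828 + 3354 = -15474)
r + l = -15474 + 472724/78193 = -1209485758/78193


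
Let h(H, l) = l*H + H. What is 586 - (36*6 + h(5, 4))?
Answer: 345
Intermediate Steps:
h(H, l) = H + H*l (h(H, l) = H*l + H = H + H*l)
586 - (36*6 + h(5, 4)) = 586 - (36*6 + 5*(1 + 4)) = 586 - (216 + 5*5) = 586 - (216 + 25) = 586 - 1*241 = 586 - 241 = 345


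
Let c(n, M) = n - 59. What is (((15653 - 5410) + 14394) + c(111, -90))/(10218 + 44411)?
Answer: 24689/54629 ≈ 0.45194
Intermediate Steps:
c(n, M) = -59 + n
(((15653 - 5410) + 14394) + c(111, -90))/(10218 + 44411) = (((15653 - 5410) + 14394) + (-59 + 111))/(10218 + 44411) = ((10243 + 14394) + 52)/54629 = (24637 + 52)*(1/54629) = 24689*(1/54629) = 24689/54629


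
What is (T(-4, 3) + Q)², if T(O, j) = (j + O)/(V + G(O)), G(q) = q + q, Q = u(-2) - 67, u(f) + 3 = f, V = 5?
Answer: 46225/9 ≈ 5136.1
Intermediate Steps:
u(f) = -3 + f
Q = -72 (Q = (-3 - 2) - 67 = -5 - 67 = -72)
G(q) = 2*q
T(O, j) = (O + j)/(5 + 2*O) (T(O, j) = (j + O)/(5 + 2*O) = (O + j)/(5 + 2*O))
(T(-4, 3) + Q)² = ((-4 + 3)/(5 + 2*(-4)) - 72)² = (-1/(5 - 8) - 72)² = (-1/(-3) - 72)² = (-⅓*(-1) - 72)² = (⅓ - 72)² = (-215/3)² = 46225/9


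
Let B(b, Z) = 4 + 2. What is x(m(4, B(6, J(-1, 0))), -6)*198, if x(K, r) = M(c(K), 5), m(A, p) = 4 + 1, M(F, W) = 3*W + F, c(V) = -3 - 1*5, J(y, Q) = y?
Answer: 1386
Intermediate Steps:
c(V) = -8 (c(V) = -3 - 5 = -8)
B(b, Z) = 6
M(F, W) = F + 3*W
m(A, p) = 5
x(K, r) = 7 (x(K, r) = -8 + 3*5 = -8 + 15 = 7)
x(m(4, B(6, J(-1, 0))), -6)*198 = 7*198 = 1386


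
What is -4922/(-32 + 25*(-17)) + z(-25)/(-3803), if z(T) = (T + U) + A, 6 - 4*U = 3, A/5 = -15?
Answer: 75054893/6951884 ≈ 10.796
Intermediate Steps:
A = -75 (A = 5*(-15) = -75)
U = 3/4 (U = 3/2 - 1/4*3 = 3/2 - 3/4 = 3/4 ≈ 0.75000)
z(T) = -297/4 + T (z(T) = (T + 3/4) - 75 = (3/4 + T) - 75 = -297/4 + T)
-4922/(-32 + 25*(-17)) + z(-25)/(-3803) = -4922/(-32 + 25*(-17)) + (-297/4 - 25)/(-3803) = -4922/(-32 - 425) - 397/4*(-1/3803) = -4922/(-457) + 397/15212 = -4922*(-1/457) + 397/15212 = 4922/457 + 397/15212 = 75054893/6951884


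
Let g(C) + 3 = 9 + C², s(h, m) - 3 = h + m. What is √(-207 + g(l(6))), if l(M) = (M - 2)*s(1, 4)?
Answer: √823 ≈ 28.688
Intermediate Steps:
s(h, m) = 3 + h + m (s(h, m) = 3 + (h + m) = 3 + h + m)
l(M) = -16 + 8*M (l(M) = (M - 2)*(3 + 1 + 4) = (-2 + M)*8 = -16 + 8*M)
g(C) = 6 + C² (g(C) = -3 + (9 + C²) = 6 + C²)
√(-207 + g(l(6))) = √(-207 + (6 + (-16 + 8*6)²)) = √(-207 + (6 + (-16 + 48)²)) = √(-207 + (6 + 32²)) = √(-207 + (6 + 1024)) = √(-207 + 1030) = √823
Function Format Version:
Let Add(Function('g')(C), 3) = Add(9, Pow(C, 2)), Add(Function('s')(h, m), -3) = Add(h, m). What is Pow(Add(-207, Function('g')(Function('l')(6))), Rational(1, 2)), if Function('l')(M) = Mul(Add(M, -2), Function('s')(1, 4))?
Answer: Pow(823, Rational(1, 2)) ≈ 28.688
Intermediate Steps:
Function('s')(h, m) = Add(3, h, m) (Function('s')(h, m) = Add(3, Add(h, m)) = Add(3, h, m))
Function('l')(M) = Add(-16, Mul(8, M)) (Function('l')(M) = Mul(Add(M, -2), Add(3, 1, 4)) = Mul(Add(-2, M), 8) = Add(-16, Mul(8, M)))
Function('g')(C) = Add(6, Pow(C, 2)) (Function('g')(C) = Add(-3, Add(9, Pow(C, 2))) = Add(6, Pow(C, 2)))
Pow(Add(-207, Function('g')(Function('l')(6))), Rational(1, 2)) = Pow(Add(-207, Add(6, Pow(Add(-16, Mul(8, 6)), 2))), Rational(1, 2)) = Pow(Add(-207, Add(6, Pow(Add(-16, 48), 2))), Rational(1, 2)) = Pow(Add(-207, Add(6, Pow(32, 2))), Rational(1, 2)) = Pow(Add(-207, Add(6, 1024)), Rational(1, 2)) = Pow(Add(-207, 1030), Rational(1, 2)) = Pow(823, Rational(1, 2))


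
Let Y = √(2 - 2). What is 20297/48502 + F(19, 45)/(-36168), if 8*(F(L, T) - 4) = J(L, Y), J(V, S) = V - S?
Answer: 978390261/2338960448 ≈ 0.41830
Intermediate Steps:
Y = 0 (Y = √0 = 0)
F(L, T) = 4 + L/8 (F(L, T) = 4 + (L - 1*0)/8 = 4 + (L + 0)/8 = 4 + L/8)
20297/48502 + F(19, 45)/(-36168) = 20297/48502 + (4 + (⅛)*19)/(-36168) = 20297*(1/48502) + (4 + 19/8)*(-1/36168) = 20297/48502 + (51/8)*(-1/36168) = 20297/48502 - 17/96448 = 978390261/2338960448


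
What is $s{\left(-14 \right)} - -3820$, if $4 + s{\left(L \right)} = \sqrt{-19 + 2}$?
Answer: $3816 + i \sqrt{17} \approx 3816.0 + 4.1231 i$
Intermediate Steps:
$s{\left(L \right)} = -4 + i \sqrt{17}$ ($s{\left(L \right)} = -4 + \sqrt{-19 + 2} = -4 + \sqrt{-17} = -4 + i \sqrt{17}$)
$s{\left(-14 \right)} - -3820 = \left(-4 + i \sqrt{17}\right) - -3820 = \left(-4 + i \sqrt{17}\right) + 3820 = 3816 + i \sqrt{17}$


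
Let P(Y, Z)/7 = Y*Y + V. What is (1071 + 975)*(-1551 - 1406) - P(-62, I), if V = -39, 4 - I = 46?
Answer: -6076657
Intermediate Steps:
I = -42 (I = 4 - 1*46 = 4 - 46 = -42)
P(Y, Z) = -273 + 7*Y² (P(Y, Z) = 7*(Y*Y - 39) = 7*(Y² - 39) = 7*(-39 + Y²) = -273 + 7*Y²)
(1071 + 975)*(-1551 - 1406) - P(-62, I) = (1071 + 975)*(-1551 - 1406) - (-273 + 7*(-62)²) = 2046*(-2957) - (-273 + 7*3844) = -6050022 - (-273 + 26908) = -6050022 - 1*26635 = -6050022 - 26635 = -6076657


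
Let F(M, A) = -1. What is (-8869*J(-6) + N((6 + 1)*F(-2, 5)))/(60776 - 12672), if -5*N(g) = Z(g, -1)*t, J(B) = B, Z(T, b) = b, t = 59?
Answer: 266129/240520 ≈ 1.1065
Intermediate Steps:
N(g) = 59/5 (N(g) = -(-1)*59/5 = -1/5*(-59) = 59/5)
(-8869*J(-6) + N((6 + 1)*F(-2, 5)))/(60776 - 12672) = (-8869*(-6) + 59/5)/(60776 - 12672) = (53214 + 59/5)/48104 = (266129/5)*(1/48104) = 266129/240520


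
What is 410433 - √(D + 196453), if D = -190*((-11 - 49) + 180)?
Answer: 410433 - √173653 ≈ 4.1002e+5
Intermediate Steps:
D = -22800 (D = -190*(-60 + 180) = -190*120 = -22800)
410433 - √(D + 196453) = 410433 - √(-22800 + 196453) = 410433 - √173653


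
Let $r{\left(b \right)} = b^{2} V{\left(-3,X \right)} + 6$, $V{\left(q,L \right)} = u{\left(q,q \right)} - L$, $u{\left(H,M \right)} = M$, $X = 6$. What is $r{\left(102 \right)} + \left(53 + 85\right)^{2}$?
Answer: $-74586$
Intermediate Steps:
$V{\left(q,L \right)} = q - L$
$r{\left(b \right)} = 6 - 9 b^{2}$ ($r{\left(b \right)} = b^{2} \left(-3 - 6\right) + 6 = b^{2} \left(-9\right) + 6 = - 9 b^{2} + 6 = 6 - 9 b^{2}$)
$r{\left(102 \right)} + \left(53 + 85\right)^{2} = \left(6 - 9 \cdot 102^{2}\right) + \left(53 + 85\right)^{2} = \left(6 - 93636\right) + 138^{2} = \left(6 - 93636\right) + 19044 = -93630 + 19044 = -74586$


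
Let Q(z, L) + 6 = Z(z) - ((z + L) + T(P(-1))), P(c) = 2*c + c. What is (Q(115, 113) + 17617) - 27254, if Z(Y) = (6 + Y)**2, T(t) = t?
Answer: 4773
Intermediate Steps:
P(c) = 3*c
Q(z, L) = -3 + (6 + z)**2 - L - z (Q(z, L) = -6 + ((6 + z)**2 - ((z + L) + 3*(-1))) = -6 + ((6 + z)**2 - ((L + z) - 3)) = -6 + ((6 + z)**2 - (-3 + L + z)) = -6 + ((6 + z)**2 + (3 - L - z)) = -6 + (3 + (6 + z)**2 - L - z) = -3 + (6 + z)**2 - L - z)
(Q(115, 113) + 17617) - 27254 = ((-3 + (6 + 115)**2 - 1*113 - 1*115) + 17617) - 27254 = ((-3 + 121**2 - 113 - 115) + 17617) - 27254 = ((-3 + 14641 - 113 - 115) + 17617) - 27254 = (14410 + 17617) - 27254 = 32027 - 27254 = 4773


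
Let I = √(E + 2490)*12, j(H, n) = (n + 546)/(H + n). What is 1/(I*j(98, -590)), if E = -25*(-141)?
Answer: 41*√6015/264660 ≈ 0.012015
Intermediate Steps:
E = 3525
j(H, n) = (546 + n)/(H + n)
I = 12*√6015 (I = √(3525 + 2490)*12 = √6015*12 = 12*√6015 ≈ 930.68)
1/(I*j(98, -590)) = 1/(((12*√6015))*(((546 - 590)/(98 - 590)))) = (√6015/72180)/((-44/(-492))) = (√6015/72180)/((-1/492*(-44))) = (√6015/72180)/(11/123) = (√6015/72180)*(123/11) = 41*√6015/264660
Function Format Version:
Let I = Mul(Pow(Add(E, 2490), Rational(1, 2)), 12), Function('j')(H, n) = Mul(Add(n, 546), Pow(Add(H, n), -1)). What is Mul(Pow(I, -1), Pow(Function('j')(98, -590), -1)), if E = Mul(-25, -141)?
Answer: Mul(Rational(41, 264660), Pow(6015, Rational(1, 2))) ≈ 0.012015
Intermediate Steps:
E = 3525
Function('j')(H, n) = Mul(Pow(Add(H, n), -1), Add(546, n)) (Function('j')(H, n) = Mul(Add(546, n), Pow(Add(H, n), -1)) = Mul(Pow(Add(H, n), -1), Add(546, n)))
I = Mul(12, Pow(6015, Rational(1, 2))) (I = Mul(Pow(Add(3525, 2490), Rational(1, 2)), 12) = Mul(Pow(6015, Rational(1, 2)), 12) = Mul(12, Pow(6015, Rational(1, 2))) ≈ 930.68)
Mul(Pow(I, -1), Pow(Function('j')(98, -590), -1)) = Mul(Pow(Mul(12, Pow(6015, Rational(1, 2))), -1), Pow(Mul(Pow(Add(98, -590), -1), Add(546, -590)), -1)) = Mul(Mul(Rational(1, 72180), Pow(6015, Rational(1, 2))), Pow(Mul(Pow(-492, -1), -44), -1)) = Mul(Mul(Rational(1, 72180), Pow(6015, Rational(1, 2))), Pow(Mul(Rational(-1, 492), -44), -1)) = Mul(Mul(Rational(1, 72180), Pow(6015, Rational(1, 2))), Pow(Rational(11, 123), -1)) = Mul(Mul(Rational(1, 72180), Pow(6015, Rational(1, 2))), Rational(123, 11)) = Mul(Rational(41, 264660), Pow(6015, Rational(1, 2)))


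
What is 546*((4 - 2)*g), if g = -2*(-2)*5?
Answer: 21840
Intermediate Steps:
g = 20 (g = 4*5 = 20)
546*((4 - 2)*g) = 546*((4 - 2)*20) = 546*(2*20) = 546*40 = 21840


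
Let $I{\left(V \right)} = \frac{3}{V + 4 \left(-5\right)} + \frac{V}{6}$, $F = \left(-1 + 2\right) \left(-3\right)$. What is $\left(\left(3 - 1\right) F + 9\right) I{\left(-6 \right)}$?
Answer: $- \frac{87}{26} \approx -3.3462$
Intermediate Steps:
$F = -3$ ($F = 1 \left(-3\right) = -3$)
$I{\left(V \right)} = \frac{3}{-20 + V} + \frac{V}{6}$ ($I{\left(V \right)} = \frac{3}{V - 20} + V \frac{1}{6} = \frac{3}{-20 + V} + \frac{V}{6}$)
$\left(\left(3 - 1\right) F + 9\right) I{\left(-6 \right)} = \left(\left(3 - 1\right) \left(-3\right) + 9\right) \frac{18 + \left(-6\right)^{2} - -120}{6 \left(-20 - 6\right)} = \left(\left(3 - 1\right) \left(-3\right) + 9\right) \frac{18 + 36 + 120}{6 \left(-26\right)} = \left(2 \left(-3\right) + 9\right) \frac{1}{6} \left(- \frac{1}{26}\right) 174 = \left(-6 + 9\right) \left(- \frac{29}{26}\right) = 3 \left(- \frac{29}{26}\right) = - \frac{87}{26}$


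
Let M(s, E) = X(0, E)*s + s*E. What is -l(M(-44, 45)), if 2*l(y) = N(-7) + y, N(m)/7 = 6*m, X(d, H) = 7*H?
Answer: 8067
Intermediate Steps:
N(m) = 42*m (N(m) = 7*(6*m) = 42*m)
M(s, E) = 8*E*s (M(s, E) = (7*E)*s + s*E = 7*E*s + E*s = 8*E*s)
l(y) = -147 + y/2 (l(y) = (42*(-7) + y)/2 = (-294 + y)/2 = -147 + y/2)
-l(M(-44, 45)) = -(-147 + (8*45*(-44))/2) = -(-147 + (½)*(-15840)) = -(-147 - 7920) = -1*(-8067) = 8067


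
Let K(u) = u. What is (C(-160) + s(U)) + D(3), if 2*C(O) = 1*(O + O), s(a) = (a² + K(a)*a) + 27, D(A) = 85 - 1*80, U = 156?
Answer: 48544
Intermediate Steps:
D(A) = 5 (D(A) = 85 - 80 = 5)
s(a) = 27 + 2*a² (s(a) = (a² + a*a) + 27 = (a² + a²) + 27 = 2*a² + 27 = 27 + 2*a²)
C(O) = O (C(O) = (1*(O + O))/2 = (1*(2*O))/2 = (2*O)/2 = O)
(C(-160) + s(U)) + D(3) = (-160 + (27 + 2*156²)) + 5 = (-160 + (27 + 2*24336)) + 5 = (-160 + (27 + 48672)) + 5 = (-160 + 48699) + 5 = 48539 + 5 = 48544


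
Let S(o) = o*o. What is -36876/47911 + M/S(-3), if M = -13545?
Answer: -72142931/47911 ≈ -1505.8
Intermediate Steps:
S(o) = o²
-36876/47911 + M/S(-3) = -36876/47911 - 13545/((-3)²) = -36876*1/47911 - 13545/9 = -36876/47911 - 13545*⅑ = -36876/47911 - 1505 = -72142931/47911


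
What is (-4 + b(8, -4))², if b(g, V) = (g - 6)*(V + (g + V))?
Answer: 16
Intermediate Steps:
b(g, V) = (-6 + g)*(g + 2*V) (b(g, V) = (-6 + g)*(V + (V + g)) = (-6 + g)*(g + 2*V))
(-4 + b(8, -4))² = (-4 + (8² - 12*(-4) - 6*8 + 2*(-4)*8))² = (-4 + (64 + 48 - 48 - 64))² = (-4 + 0)² = (-4)² = 16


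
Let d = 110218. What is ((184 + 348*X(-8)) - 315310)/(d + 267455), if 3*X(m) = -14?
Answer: -316750/377673 ≈ -0.83869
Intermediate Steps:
X(m) = -14/3 (X(m) = (⅓)*(-14) = -14/3)
((184 + 348*X(-8)) - 315310)/(d + 267455) = ((184 + 348*(-14/3)) - 315310)/(110218 + 267455) = ((184 - 1624) - 315310)/377673 = (-1440 - 315310)*(1/377673) = -316750*1/377673 = -316750/377673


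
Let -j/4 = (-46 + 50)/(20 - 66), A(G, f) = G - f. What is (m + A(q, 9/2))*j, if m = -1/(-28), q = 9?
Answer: 254/161 ≈ 1.5776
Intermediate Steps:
m = 1/28 (m = -1*(-1/28) = 1/28 ≈ 0.035714)
j = 8/23 (j = -4*(-46 + 50)/(20 - 66) = -16/(-46) = -16*(-1)/46 = -4*(-2/23) = 8/23 ≈ 0.34783)
(m + A(q, 9/2))*j = (1/28 + (9 - 9/2))*(8/23) = (1/28 + 9/2)*(8/23) = (127/28)*(8/23) = 254/161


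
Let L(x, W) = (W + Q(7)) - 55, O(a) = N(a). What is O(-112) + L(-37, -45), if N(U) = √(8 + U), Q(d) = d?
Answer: -93 + 2*I*√26 ≈ -93.0 + 10.198*I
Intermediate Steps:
O(a) = √(8 + a)
L(x, W) = -48 + W (L(x, W) = (W + 7) - 55 = (7 + W) - 55 = -48 + W)
O(-112) + L(-37, -45) = √(8 - 112) + (-48 - 45) = √(-104) - 93 = 2*I*√26 - 93 = -93 + 2*I*√26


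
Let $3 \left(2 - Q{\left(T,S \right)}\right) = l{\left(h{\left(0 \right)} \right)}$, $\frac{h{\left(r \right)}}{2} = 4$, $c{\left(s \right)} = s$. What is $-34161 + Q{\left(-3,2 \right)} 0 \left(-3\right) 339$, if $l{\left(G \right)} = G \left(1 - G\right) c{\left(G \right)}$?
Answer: $-34161$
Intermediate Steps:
$h{\left(r \right)} = 8$ ($h{\left(r \right)} = 2 \cdot 4 = 8$)
$l{\left(G \right)} = G^{2} \left(1 - G\right)$ ($l{\left(G \right)} = G \left(1 - G\right) G = G^{2} \left(1 - G\right)$)
$Q{\left(T,S \right)} = \frac{454}{3}$ ($Q{\left(T,S \right)} = 2 - \frac{8^{2} \left(1 - 8\right)}{3} = 2 - \frac{64 \left(1 - 8\right)}{3} = 2 - \frac{64 \left(-7\right)}{3} = 2 - - \frac{448}{3} = 2 + \frac{448}{3} = \frac{454}{3}$)
$-34161 + Q{\left(-3,2 \right)} 0 \left(-3\right) 339 = -34161 + \frac{454}{3} \cdot 0 \left(-3\right) 339 = -34161 + 0 \left(-3\right) 339 = -34161 + 0 \cdot 339 = -34161 + 0 = -34161$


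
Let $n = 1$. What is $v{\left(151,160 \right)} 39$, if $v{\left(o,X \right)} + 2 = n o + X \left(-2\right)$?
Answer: $-6669$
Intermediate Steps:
$v{\left(o,X \right)} = -2 + o - 2 X$ ($v{\left(o,X \right)} = -2 + \left(1 o + X \left(-2\right)\right) = -2 - \left(- o + 2 X\right) = -2 + o - 2 X$)
$v{\left(151,160 \right)} 39 = \left(-2 + 151 - 320\right) 39 = \left(-171\right) 39 = -6669$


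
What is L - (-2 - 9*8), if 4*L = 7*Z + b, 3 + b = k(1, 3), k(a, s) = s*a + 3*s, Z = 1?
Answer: 78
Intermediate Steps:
k(a, s) = 3*s + a*s (k(a, s) = a*s + 3*s = 3*s + a*s)
b = 9 (b = -3 + 3*(3 + 1) = -3 + 3*4 = -3 + 12 = 9)
L = 4 (L = (7*1 + 9)/4 = (7 + 9)/4 = (¼)*16 = 4)
L - (-2 - 9*8) = 4 - (-2 - 9*8) = 4 - (-2 - 72) = 4 - 1*(-74) = 4 + 74 = 78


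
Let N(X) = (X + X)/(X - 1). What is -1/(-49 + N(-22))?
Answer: 23/1083 ≈ 0.021237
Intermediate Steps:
N(X) = 2*X/(-1 + X) (N(X) = (2*X)/(-1 + X) = 2*X/(-1 + X))
-1/(-49 + N(-22)) = -1/(-49 + 2*(-22)/(-1 - 22)) = -1/(-49 + 2*(-22)/(-23)) = -1/(-49 + 2*(-22)*(-1/23)) = -1/(-49 + 44/23) = -1/(-1083/23) = -1*(-23/1083) = 23/1083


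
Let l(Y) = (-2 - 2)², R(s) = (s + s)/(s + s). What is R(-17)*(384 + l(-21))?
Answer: 400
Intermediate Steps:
R(s) = 1 (R(s) = (2*s)/((2*s)) = (2*s)*(1/(2*s)) = 1)
l(Y) = 16 (l(Y) = (-4)² = 16)
R(-17)*(384 + l(-21)) = 1*(384 + 16) = 1*400 = 400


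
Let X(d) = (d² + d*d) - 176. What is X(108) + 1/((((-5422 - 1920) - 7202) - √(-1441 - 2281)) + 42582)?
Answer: 9100277543635/393066583 + I*√3722/786133166 ≈ 23152.0 + 7.7605e-8*I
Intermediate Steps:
X(d) = -176 + 2*d² (X(d) = (d² + d²) - 176 = 2*d² - 176 = -176 + 2*d²)
X(108) + 1/((((-5422 - 1920) - 7202) - √(-1441 - 2281)) + 42582) = (-176 + 2*108²) + 1/((((-5422 - 1920) - 7202) - √(-1441 - 2281)) + 42582) = (-176 + 2*11664) + 1/(((-7342 - 7202) - √(-3722)) + 42582) = (-176 + 23328) + 1/((-14544 - I*√3722) + 42582) = 23152 + 1/((-14544 - I*√3722) + 42582) = 23152 + 1/(28038 - I*√3722)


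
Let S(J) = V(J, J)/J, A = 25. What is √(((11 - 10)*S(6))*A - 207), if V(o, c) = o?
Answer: I*√182 ≈ 13.491*I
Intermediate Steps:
S(J) = 1 (S(J) = J/J = 1)
√(((11 - 10)*S(6))*A - 207) = √(((11 - 10)*1)*25 - 207) = √((1*1)*25 - 207) = √(1*25 - 207) = √(25 - 207) = √(-182) = I*√182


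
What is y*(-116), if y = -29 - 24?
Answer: 6148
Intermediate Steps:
y = -53
y*(-116) = -53*(-116) = 6148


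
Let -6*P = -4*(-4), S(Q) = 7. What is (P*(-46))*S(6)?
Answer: 2576/3 ≈ 858.67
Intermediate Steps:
P = -8/3 (P = -(-2)*(-4)/3 = -1/6*16 = -8/3 ≈ -2.6667)
(P*(-46))*S(6) = -8/3*(-46)*7 = (368/3)*7 = 2576/3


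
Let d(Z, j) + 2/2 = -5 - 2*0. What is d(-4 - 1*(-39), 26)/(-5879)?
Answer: 6/5879 ≈ 0.0010206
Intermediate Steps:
d(Z, j) = -6 (d(Z, j) = -1 + (-5 - 2*0) = -1 + (-5 + 0) = -1 - 5 = -6)
d(-4 - 1*(-39), 26)/(-5879) = -6/(-5879) = -6*(-1/5879) = 6/5879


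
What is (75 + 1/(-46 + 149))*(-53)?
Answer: -409478/103 ≈ -3975.5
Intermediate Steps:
(75 + 1/(-46 + 149))*(-53) = (75 + 1/103)*(-53) = (7726/103)*(-53) = -409478/103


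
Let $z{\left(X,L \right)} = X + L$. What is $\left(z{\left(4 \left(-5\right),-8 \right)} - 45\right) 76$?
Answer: $-5548$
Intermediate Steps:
$z{\left(X,L \right)} = L + X$
$\left(z{\left(4 \left(-5\right),-8 \right)} - 45\right) 76 = \left(\left(-8 + 4 \left(-5\right)\right) - 45\right) 76 = \left(\left(-8 - 20\right) - 45\right) 76 = \left(-28 - 45\right) 76 = \left(-73\right) 76 = -5548$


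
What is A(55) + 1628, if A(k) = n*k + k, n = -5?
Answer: 1408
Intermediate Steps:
A(k) = -4*k (A(k) = -5*k + k = -4*k)
A(55) + 1628 = -4*55 + 1628 = -220 + 1628 = 1408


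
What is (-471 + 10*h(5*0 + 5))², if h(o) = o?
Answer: 177241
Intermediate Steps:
(-471 + 10*h(5*0 + 5))² = (-471 + 10*(5*0 + 5))² = (-471 + 10*(0 + 5))² = (-471 + 10*5)² = (-471 + 50)² = (-421)² = 177241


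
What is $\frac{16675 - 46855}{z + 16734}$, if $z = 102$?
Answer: $- \frac{2515}{1403} \approx -1.7926$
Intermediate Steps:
$\frac{16675 - 46855}{z + 16734} = \frac{16675 - 46855}{102 + 16734} = - \frac{30180}{16836} = \left(-30180\right) \frac{1}{16836} = - \frac{2515}{1403}$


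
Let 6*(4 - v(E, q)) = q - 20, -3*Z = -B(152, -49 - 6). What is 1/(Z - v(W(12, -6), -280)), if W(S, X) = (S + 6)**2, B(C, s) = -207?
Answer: -1/123 ≈ -0.0081301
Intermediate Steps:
W(S, X) = (6 + S)**2
Z = -69 (Z = -(-1)*(-207)/3 = -1/3*207 = -69)
v(E, q) = 22/3 - q/6 (v(E, q) = 4 - (q - 20)/6 = 4 - (-20 + q)/6 = 4 + (10/3 - q/6) = 22/3 - q/6)
1/(Z - v(W(12, -6), -280)) = 1/(-69 - (22/3 - 1/6*(-280))) = 1/(-69 - (22/3 + 140/3)) = 1/(-69 - 1*54) = 1/(-69 - 54) = 1/(-123) = -1/123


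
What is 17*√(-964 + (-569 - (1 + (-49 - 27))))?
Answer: 459*I*√2 ≈ 649.12*I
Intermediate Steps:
17*√(-964 + (-569 - (1 + (-49 - 27)))) = 17*√(-964 + (-569 - (1 - 76))) = 17*√(-964 + (-569 - 1*(-75))) = 17*√(-964 + (-569 + 75)) = 17*√(-964 - 494) = 17*√(-1458) = 17*(27*I*√2) = 459*I*√2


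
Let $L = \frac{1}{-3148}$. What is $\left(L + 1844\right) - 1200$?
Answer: $\frac{2027311}{3148} \approx 644.0$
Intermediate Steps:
$L = - \frac{1}{3148} \approx -0.00031766$
$\left(L + 1844\right) - 1200 = \left(- \frac{1}{3148} + 1844\right) - 1200 = \frac{5804911}{3148} - 1200 = \frac{2027311}{3148}$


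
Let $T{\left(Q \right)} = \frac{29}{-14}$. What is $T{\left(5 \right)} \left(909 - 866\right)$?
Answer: $- \frac{1247}{14} \approx -89.071$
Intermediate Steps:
$T{\left(Q \right)} = - \frac{29}{14}$ ($T{\left(Q \right)} = 29 \left(- \frac{1}{14}\right) = - \frac{29}{14}$)
$T{\left(5 \right)} \left(909 - 866\right) = - \frac{29 \left(909 - 866\right)}{14} = \left(- \frac{29}{14}\right) 43 = - \frac{1247}{14}$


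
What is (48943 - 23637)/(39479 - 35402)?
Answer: 25306/4077 ≈ 6.2070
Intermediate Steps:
(48943 - 23637)/(39479 - 35402) = 25306/4077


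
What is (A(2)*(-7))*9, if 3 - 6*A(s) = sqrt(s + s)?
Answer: -21/2 ≈ -10.500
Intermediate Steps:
A(s) = 1/2 - sqrt(2)*sqrt(s)/6 (A(s) = 1/2 - sqrt(s + s)/6 = 1/2 - sqrt(2)*sqrt(s)/6)
(A(2)*(-7))*9 = ((1/2 - sqrt(2)*sqrt(2)/6)*(-7))*9 = ((1/2 - 1/3)*(-7))*9 = ((1/6)*(-7))*9 = -7/6*9 = -21/2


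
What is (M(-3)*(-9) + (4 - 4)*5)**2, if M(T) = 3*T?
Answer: 6561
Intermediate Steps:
(M(-3)*(-9) + (4 - 4)*5)**2 = ((3*(-3))*(-9) + (4 - 4)*5)**2 = (-9*(-9) + 0*5)**2 = (81 + 0)**2 = 81**2 = 6561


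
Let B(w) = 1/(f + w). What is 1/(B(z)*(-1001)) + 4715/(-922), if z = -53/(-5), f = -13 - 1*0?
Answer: -23587511/4614610 ≈ -5.1115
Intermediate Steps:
f = -13 (f = -13 + 0 = -13)
z = 53/5 (z = -53*(-⅕) = 53/5 ≈ 10.600)
B(w) = 1/(-13 + w)
1/(B(z)*(-1001)) + 4715/(-922) = 1/(1/(-13 + 53/5)*(-1001)) + 4715/(-922) = -1/1001/1/(-12/5) + 4715*(-1/922) = -1/1001/(-5/12) - 4715/922 = -12/5*(-1/1001) - 4715/922 = 12/5005 - 4715/922 = -23587511/4614610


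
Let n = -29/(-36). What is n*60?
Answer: 145/3 ≈ 48.333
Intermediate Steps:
n = 29/36 (n = -29*(-1/36) = 29/36 ≈ 0.80556)
n*60 = (29/36)*60 = 145/3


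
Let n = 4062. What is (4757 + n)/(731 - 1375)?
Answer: -8819/644 ≈ -13.694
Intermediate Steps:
(4757 + n)/(731 - 1375) = (4757 + 4062)/(731 - 1375) = 8819/(-644) = 8819*(-1/644) = -8819/644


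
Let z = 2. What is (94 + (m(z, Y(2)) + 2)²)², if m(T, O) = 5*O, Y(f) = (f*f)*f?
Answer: 3452164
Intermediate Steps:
Y(f) = f³ (Y(f) = f²*f = f³)
(94 + (m(z, Y(2)) + 2)²)² = (94 + (5*2³ + 2)²)² = (94 + (5*8 + 2)²)² = (94 + (40 + 2)²)² = (94 + 42²)² = (94 + 1764)² = 1858² = 3452164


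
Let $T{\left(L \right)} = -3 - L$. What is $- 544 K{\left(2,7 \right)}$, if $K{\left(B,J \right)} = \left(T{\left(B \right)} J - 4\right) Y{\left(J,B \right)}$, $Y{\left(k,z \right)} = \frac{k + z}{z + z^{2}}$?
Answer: $31824$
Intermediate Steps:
$Y{\left(k,z \right)} = \frac{k + z}{z + z^{2}}$
$K{\left(B,J \right)} = \frac{\left(-4 + J \left(-3 - B\right)\right) \left(B + J\right)}{B \left(1 + B\right)}$ ($K{\left(B,J \right)} = \left(\left(-3 - B\right) J - 4\right) \frac{J + B}{B \left(1 + B\right)} = \left(J \left(-3 - B\right) - 4\right) \frac{B + J}{B \left(1 + B\right)} = \left(-4 + J \left(-3 - B\right)\right) \frac{B + J}{B \left(1 + B\right)} = \frac{\left(-4 + J \left(-3 - B\right)\right) \left(B + J\right)}{B \left(1 + B\right)}$)
$- 544 K{\left(2,7 \right)} = - 544 \left(- \frac{\left(4 + 7 \left(3 + 2\right)\right) \left(2 + 7\right)}{2 \left(1 + 2\right)}\right) = - 544 \left(\left(-1\right) \frac{1}{2} \cdot \frac{1}{3} \left(4 + 7 \cdot 5\right) 9\right) = - 544 \left(\left(-1\right) \frac{1}{2} \cdot \frac{1}{3} \left(4 + 35\right) 9\right) = - 544 \left(\left(-1\right) \frac{1}{2} \cdot \frac{1}{3} \cdot 39 \cdot 9\right) = \left(-544\right) \left(- \frac{117}{2}\right) = 31824$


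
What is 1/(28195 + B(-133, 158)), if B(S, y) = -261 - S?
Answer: 1/28067 ≈ 3.5629e-5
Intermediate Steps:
1/(28195 + B(-133, 158)) = 1/(28195 + (-261 - 1*(-133))) = 1/(28195 + (-261 + 133)) = 1/(28195 - 128) = 1/28067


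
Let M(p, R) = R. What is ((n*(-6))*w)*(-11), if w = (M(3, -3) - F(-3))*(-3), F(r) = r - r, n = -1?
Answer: -594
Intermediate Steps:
F(r) = 0
w = 9 (w = (-3 - 1*0)*(-3) = (-3 + 0)*(-3) = -3*(-3) = 9)
((n*(-6))*w)*(-11) = (-1*(-6)*9)*(-11) = (6*9)*(-11) = 54*(-11) = -594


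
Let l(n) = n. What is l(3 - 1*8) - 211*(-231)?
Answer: 48736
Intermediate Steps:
l(3 - 1*8) - 211*(-231) = (3 - 1*8) - 211*(-231) = (3 - 8) + 48741 = -5 + 48741 = 48736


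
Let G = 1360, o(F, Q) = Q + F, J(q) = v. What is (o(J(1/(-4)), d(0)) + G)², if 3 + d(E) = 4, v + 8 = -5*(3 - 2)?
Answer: 1817104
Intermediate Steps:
v = -13 (v = -8 - 5*(3 - 2) = -8 - 5*1 = -8 - 5 = -13)
J(q) = -13
d(E) = 1 (d(E) = -3 + 4 = 1)
o(F, Q) = F + Q
(o(J(1/(-4)), d(0)) + G)² = ((-13 + 1) + 1360)² = (-12 + 1360)² = 1348² = 1817104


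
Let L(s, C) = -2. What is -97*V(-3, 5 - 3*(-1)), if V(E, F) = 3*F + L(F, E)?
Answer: -2134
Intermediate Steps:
V(E, F) = -2 + 3*F (V(E, F) = 3*F - 2 = -2 + 3*F)
-97*V(-3, 5 - 3*(-1)) = -97*(-2 + 3*(5 - 3*(-1))) = -97*(-2 + 3*(5 + 3)) = -97*(-2 + 3*8) = -97*(-2 + 24) = -97*22 = -2134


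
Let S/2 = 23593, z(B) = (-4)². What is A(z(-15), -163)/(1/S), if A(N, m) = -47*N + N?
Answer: -34728896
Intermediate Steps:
z(B) = 16
A(N, m) = -46*N
S = 47186 (S = 2*23593 = 47186)
A(z(-15), -163)/(1/S) = (-46*16)/(1/47186) = -736/1/47186 = -736*47186 = -34728896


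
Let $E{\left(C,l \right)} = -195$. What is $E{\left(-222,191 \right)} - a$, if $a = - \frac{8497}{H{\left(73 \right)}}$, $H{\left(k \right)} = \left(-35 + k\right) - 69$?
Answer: $- \frac{14542}{31} \approx -469.1$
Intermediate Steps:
$H{\left(k \right)} = -104 + k$
$a = \frac{8497}{31}$ ($a = - \frac{8497}{-104 + 73} = - \frac{8497}{-31} = \left(-8497\right) \left(- \frac{1}{31}\right) = \frac{8497}{31} \approx 274.1$)
$E{\left(-222,191 \right)} - a = -195 - \frac{8497}{31} = - \frac{14542}{31}$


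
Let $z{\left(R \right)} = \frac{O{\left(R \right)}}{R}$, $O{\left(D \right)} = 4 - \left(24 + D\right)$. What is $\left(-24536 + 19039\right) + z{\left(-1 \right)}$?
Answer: $-5478$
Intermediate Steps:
$O{\left(D \right)} = -20 - D$ ($O{\left(D \right)} = 4 - \left(24 + D\right) = -20 - D$)
$z{\left(R \right)} = \frac{-20 - R}{R}$
$\left(-24536 + 19039\right) + z{\left(-1 \right)} = \left(-24536 + 19039\right) + \frac{-20 - -1}{-1} = -5497 - \left(-20 + 1\right) = -5497 - -19 = -5497 + 19 = -5478$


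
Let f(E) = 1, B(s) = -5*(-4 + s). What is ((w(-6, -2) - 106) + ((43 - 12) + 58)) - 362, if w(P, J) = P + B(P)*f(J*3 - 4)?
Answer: -335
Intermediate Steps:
B(s) = 20 - 5*s
w(P, J) = 20 - 4*P (w(P, J) = P + (20 - 5*P)*1 = P + (20 - 5*P) = 20 - 4*P)
((w(-6, -2) - 106) + ((43 - 12) + 58)) - 362 = (((20 - 4*(-6)) - 106) + ((43 - 12) + 58)) - 362 = (((20 + 24) - 106) + (31 + 58)) - 362 = ((44 - 106) + 89) - 362 = (-62 + 89) - 362 = 27 - 362 = -335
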